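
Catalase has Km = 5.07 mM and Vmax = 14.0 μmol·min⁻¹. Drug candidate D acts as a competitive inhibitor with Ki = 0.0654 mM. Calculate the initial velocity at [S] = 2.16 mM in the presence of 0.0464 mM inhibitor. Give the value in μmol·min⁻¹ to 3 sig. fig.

2.79 μmol·min⁻¹

α = 1 + [I]/Ki = 1 + 0.0464/0.0654 = 1.709.
For a competitive inhibitor, Vmax is unchanged and the apparent Km becomes α·Km: Km,app = 8.67 mM, Vmax,app = 14.0 μmol·min⁻¹.
v = Vmax,app·[S]/(Km,app + [S]) = 14.0 × 2.16/(8.67 + 2.16) = 2.79 μmol·min⁻¹.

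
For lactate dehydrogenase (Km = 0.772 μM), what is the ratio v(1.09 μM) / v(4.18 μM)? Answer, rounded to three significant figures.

The fractional saturations are [S]/(Km+[S]) = 4.18/4.952 = 0.8441 and 1.09/1.862 = 0.5854.
v₂/v₁ is just their ratio: 0.5854/0.8441 = 0.694.

0.694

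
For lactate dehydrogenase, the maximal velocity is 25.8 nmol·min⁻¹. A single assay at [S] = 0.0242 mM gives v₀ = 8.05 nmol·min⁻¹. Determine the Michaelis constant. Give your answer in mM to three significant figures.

0.0534 mM

v/Vmax = 8.05/25.8 = 0.3120 = [S]/(Km+[S]).
So Km + [S] = [S]/0.3120 = 0.07756 mM, giving Km = 0.07756 − 0.0242 = 0.0534 mM.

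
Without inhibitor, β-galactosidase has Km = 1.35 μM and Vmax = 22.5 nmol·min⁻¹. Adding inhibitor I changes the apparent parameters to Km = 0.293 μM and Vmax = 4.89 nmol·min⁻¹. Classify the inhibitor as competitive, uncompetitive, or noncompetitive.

Both Km and Vmax decrease by the same factor (~4.60-fold) — characteristic of uncompetitive inhibition.

uncompetitive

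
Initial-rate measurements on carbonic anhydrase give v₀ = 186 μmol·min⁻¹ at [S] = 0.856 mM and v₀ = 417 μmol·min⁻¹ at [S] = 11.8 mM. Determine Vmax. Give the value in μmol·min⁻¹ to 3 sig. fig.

In reciprocal form, 1/v = (Km/Vmax)·(1/[S]) + 1/Vmax. The two points give (1/[S], 1/v) = (1.168, 0.005376) and (0.08475, 0.002398).
Slope = (0.005376 − 0.002398)/(1.168 − 0.08475) = 0.002749; intercept = 0.005376 − 0.002749×1.168 = 0.002165.
Vmax = 1/intercept = 462 μmol·min⁻¹; Km = slope × Vmax = 0.002749 × 462 = 1.27 mM.

462 μmol·min⁻¹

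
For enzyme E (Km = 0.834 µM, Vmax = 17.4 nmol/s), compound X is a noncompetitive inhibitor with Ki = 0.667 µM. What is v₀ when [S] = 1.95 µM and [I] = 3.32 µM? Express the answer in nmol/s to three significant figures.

2.04 nmol/s

With α = 1 + [I]/Ki = 1 + 3.32/0.667 = 5.978, the noncompetitive rate law is v = (Vmax/α)·[S] / (Km + [S]).
v = (17.4/5.978)×1.95 / (0.834 + 1.95) = 5.676/2.784 = 2.04 nmol/s.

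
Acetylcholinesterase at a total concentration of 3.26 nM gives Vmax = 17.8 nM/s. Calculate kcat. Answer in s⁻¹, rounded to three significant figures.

5.46 s⁻¹

kcat = Vmax/[E]total = 17.8 nM/s / 3.26 nM = 5.46 s⁻¹.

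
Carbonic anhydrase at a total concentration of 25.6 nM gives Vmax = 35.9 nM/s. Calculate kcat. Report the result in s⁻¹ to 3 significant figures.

1.40 s⁻¹

kcat = Vmax/[E]total = 35.9 nM/s / 25.6 nM = 1.40 s⁻¹.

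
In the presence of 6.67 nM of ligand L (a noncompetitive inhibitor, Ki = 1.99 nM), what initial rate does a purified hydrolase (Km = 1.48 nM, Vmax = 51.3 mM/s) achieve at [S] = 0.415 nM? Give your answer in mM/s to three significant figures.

With α = 1 + [I]/Ki = 1 + 6.67/1.99 = 4.352, the noncompetitive rate law is v = (Vmax/α)·[S] / (Km + [S]).
v = (51.3/4.352)×0.415 / (1.48 + 0.415) = 4.892/1.895 = 2.58 mM/s.

2.58 mM/s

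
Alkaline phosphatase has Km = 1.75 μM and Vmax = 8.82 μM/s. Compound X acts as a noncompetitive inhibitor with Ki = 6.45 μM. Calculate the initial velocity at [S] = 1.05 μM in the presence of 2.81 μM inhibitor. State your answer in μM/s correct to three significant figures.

2.30 μM/s

α = 1 + [I]/Ki = 1 + 2.81/6.45 = 1.436.
For a noncompetitive inhibitor, Vmax is reduced to Vmax/α while Km is unchanged: Km,app = 1.75 μM, Vmax,app = 6.14 μM/s.
v = Vmax,app·[S]/(Km,app + [S]) = 6.14 × 1.05/(1.75 + 1.05) = 2.30 μM/s.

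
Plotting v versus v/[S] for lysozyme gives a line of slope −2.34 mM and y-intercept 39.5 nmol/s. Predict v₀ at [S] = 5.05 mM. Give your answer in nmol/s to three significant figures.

27.0 nmol/s

In the Eadie–Hofstee form v = Vmax − Km·(v/[S]), the slope is −Km and the intercept is Vmax, so Km = 2.34 mM and Vmax = 39.5 nmol/s.
v = 39.5 × 5.05/(2.34 + 5.05) = 27.0 nmol/s.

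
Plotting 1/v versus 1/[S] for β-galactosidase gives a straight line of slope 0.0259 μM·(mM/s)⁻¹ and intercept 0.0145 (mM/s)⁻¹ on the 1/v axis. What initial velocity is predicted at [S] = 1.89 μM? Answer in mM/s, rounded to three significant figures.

The y-intercept is 1/Vmax, so Vmax = 1/0.0145 = 69.0 mM/s.
The slope is Km/Vmax, so Km = 0.0259 × 69.0 = 1.79 μM.
Then v = 69.0 × 1.89/(1.79 + 1.89) = 35.5 mM/s.

35.5 mM/s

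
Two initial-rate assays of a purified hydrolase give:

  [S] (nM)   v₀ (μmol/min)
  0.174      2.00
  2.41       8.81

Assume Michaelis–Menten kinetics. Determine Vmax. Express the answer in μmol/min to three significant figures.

12.0 μmol/min

In reciprocal form, 1/v = (Km/Vmax)·(1/[S]) + 1/Vmax. The two points give (1/[S], 1/v) = (5.747, 0.5000) and (0.4149, 0.1135).
Slope = (0.5000 − 0.1135)/(5.747 − 0.4149) = 0.07248; intercept = 0.5000 − 0.07248×5.747 = 0.08343.
Vmax = 1/intercept = 12.0 μmol/min; Km = slope × Vmax = 0.07248 × 12.0 = 0.869 nM.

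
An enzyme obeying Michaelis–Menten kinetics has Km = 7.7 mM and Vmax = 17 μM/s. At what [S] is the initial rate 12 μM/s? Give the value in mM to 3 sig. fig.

The required fractional saturation is v/Vmax = 12/17 = 0.7059.
Then [S]/(Km+[S]) = 0.7059 ⇒ [S] = 7.7 × 0.7059/(1 − 0.7059) = 18.5 mM.

18.5 mM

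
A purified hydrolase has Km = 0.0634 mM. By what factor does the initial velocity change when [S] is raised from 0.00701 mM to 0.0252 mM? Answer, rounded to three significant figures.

The fractional saturations are [S]/(Km+[S]) = 0.00701/0.07041 = 0.09956 and 0.0252/0.08860 = 0.2844.
v₂/v₁ is just their ratio: 0.2844/0.09956 = 2.86.

2.86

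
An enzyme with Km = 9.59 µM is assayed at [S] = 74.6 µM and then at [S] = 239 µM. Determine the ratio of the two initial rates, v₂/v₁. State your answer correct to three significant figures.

1.09

The fractional saturations are [S]/(Km+[S]) = 74.6/84.19 = 0.8861 and 239/248.6 = 0.9614.
v₂/v₁ is just their ratio: 0.9614/0.8861 = 1.09.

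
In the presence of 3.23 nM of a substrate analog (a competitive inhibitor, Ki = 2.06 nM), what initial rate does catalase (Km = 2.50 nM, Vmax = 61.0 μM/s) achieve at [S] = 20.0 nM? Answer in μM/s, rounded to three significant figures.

α = 1 + [I]/Ki = 1 + 3.23/2.06 = 2.568.
For a competitive inhibitor, Vmax is unchanged and the apparent Km becomes α·Km: Km,app = 6.42 nM, Vmax,app = 61.0 μM/s.
v = Vmax,app·[S]/(Km,app + [S]) = 61.0 × 20.0/(6.42 + 20.0) = 46.2 μM/s.

46.2 μM/s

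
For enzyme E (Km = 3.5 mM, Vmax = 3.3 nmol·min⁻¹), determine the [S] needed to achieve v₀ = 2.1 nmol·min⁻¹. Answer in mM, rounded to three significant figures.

6.13 mM

The required fractional saturation is v/Vmax = 2.1/3.3 = 0.6364.
Then [S]/(Km+[S]) = 0.6364 ⇒ [S] = 3.5 × 0.6364/(1 − 0.6364) = 6.13 mM.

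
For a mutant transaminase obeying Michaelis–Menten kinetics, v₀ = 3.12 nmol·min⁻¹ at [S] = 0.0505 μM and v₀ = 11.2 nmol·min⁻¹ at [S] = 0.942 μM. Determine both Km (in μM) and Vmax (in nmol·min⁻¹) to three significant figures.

Km = 0.162 μM; Vmax = 13.1 nmol·min⁻¹

In reciprocal form, 1/v = (Km/Vmax)·(1/[S]) + 1/Vmax. The two points give (1/[S], 1/v) = (19.80, 0.3205) and (1.062, 0.08929).
Slope = (0.3205 − 0.08929)/(19.80 − 1.062) = 0.01234; intercept = 0.3205 − 0.01234×19.80 = 0.07619.
Vmax = 1/intercept = 13.1 nmol·min⁻¹; Km = slope × Vmax = 0.01234 × 13.1 = 0.162 μM.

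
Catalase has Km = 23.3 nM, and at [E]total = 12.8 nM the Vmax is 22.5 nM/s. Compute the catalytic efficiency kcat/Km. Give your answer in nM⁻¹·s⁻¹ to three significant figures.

0.0754 nM⁻¹·s⁻¹

kcat = Vmax/[E]total = 22.5/12.8 = 1.76 s⁻¹.
kcat/Km = 1.76/23.3 = 0.0754 nM⁻¹·s⁻¹.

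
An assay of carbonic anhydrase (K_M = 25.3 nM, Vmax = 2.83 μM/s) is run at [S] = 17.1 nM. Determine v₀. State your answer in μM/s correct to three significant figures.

1.14 μM/s

v = Vmax·[S]/(Km + [S]) = 2.83 × 17.1 / (25.3 + 17.1)
  = 48.39 / 42.40 = 1.14 μM/s.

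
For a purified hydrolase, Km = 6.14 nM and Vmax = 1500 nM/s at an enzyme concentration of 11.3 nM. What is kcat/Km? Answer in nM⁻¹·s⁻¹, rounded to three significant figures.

21.6 nM⁻¹·s⁻¹

kcat = Vmax/[E]total = 1500/11.3 = 133 s⁻¹.
kcat/Km = 133/6.14 = 21.6 nM⁻¹·s⁻¹.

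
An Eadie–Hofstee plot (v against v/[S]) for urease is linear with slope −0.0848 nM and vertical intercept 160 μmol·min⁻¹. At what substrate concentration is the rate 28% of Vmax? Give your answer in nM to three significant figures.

The Eadie–Hofstee slope gives Km = 0.0848 nM (slope = −Km).
v/Vmax = [S]/(Km+[S]) = 0.28 ⇒ [S] = Km·0.28/(1−0.28) = 0.0848 × 0.3889 = 0.0330 nM.

0.0330 nM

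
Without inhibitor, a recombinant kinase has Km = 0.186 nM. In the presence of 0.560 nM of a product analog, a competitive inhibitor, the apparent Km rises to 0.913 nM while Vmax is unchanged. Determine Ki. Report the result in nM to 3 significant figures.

0.143 nM

Competitive: Km,app = α·Km with α = 1 + [I]/Ki.
α = Km,app/Km = 0.913/0.186 = 4.909.
Ki = [I]/(α − 1) = 0.560/3.909 = 0.143 nM.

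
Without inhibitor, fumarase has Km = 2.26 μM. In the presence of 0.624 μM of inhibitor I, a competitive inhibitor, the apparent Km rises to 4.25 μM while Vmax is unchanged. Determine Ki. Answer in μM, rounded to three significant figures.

0.709 μM

Competitive: Km,app = α·Km with α = 1 + [I]/Ki.
α = Km,app/Km = 4.25/2.26 = 1.881.
Ki = [I]/(α − 1) = 0.624/0.8805 = 0.709 μM.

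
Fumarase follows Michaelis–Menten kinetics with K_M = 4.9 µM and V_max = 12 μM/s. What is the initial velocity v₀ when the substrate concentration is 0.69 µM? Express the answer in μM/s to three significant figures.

v = Vmax·[S]/(Km + [S]) = 12 × 0.69 / (4.9 + 0.69)
  = 8.280 / 5.590 = 1.48 μM/s.

1.48 μM/s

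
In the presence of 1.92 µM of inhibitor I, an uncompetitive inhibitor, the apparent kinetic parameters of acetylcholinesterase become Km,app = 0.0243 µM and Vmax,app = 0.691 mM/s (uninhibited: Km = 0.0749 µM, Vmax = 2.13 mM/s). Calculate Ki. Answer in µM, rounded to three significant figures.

Uncompetitive: Vmax,app = Vmax/α (and Km,app = Km/α) with α = 1 + [I]/Ki.
α = Vmax/Vmax,app = 2.13/0.691 = 3.082.
Ki = [I]/(α − 1) = 1.92/2.082 = 0.922 µM.

0.922 µM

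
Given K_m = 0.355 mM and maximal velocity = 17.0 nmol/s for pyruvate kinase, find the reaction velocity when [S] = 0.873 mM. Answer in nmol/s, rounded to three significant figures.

12.1 nmol/s

[S]/(Km+[S]) = 0.873/1.228 = 0.7109, the fractional saturation.
v = 0.7109 × Vmax = 0.7109 × 17.0 = 12.1 nmol/s.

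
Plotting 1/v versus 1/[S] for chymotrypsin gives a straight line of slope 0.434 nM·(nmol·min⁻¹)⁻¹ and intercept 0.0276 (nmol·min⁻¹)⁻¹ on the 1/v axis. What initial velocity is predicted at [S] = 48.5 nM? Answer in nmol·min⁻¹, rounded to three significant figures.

The y-intercept is 1/Vmax, so Vmax = 1/0.0276 = 36.2 nmol·min⁻¹.
The slope is Km/Vmax, so Km = 0.434 × 36.2 = 15.7 nM.
Then v = 36.2 × 48.5/(15.7 + 48.5) = 27.4 nmol·min⁻¹.

27.4 nmol·min⁻¹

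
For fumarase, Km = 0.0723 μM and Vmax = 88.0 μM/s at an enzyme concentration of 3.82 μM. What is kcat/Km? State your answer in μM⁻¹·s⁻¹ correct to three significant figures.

319 μM⁻¹·s⁻¹

kcat = Vmax/[E]total = 88.0/3.82 = 23.0 s⁻¹.
kcat/Km = 23.0/0.0723 = 319 μM⁻¹·s⁻¹.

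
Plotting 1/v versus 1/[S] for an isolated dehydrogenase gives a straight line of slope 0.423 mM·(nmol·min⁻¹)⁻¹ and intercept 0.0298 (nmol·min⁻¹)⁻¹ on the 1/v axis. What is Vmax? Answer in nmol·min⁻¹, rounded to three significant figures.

33.6 nmol·min⁻¹

The y-intercept of a Lineweaver–Burk plot equals 1/Vmax, so Vmax = 1/0.0298 = 33.6 nmol·min⁻¹.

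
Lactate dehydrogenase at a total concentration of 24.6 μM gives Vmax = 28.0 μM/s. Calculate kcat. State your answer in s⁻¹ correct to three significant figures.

kcat = Vmax/[E]total = 28.0 μM/s / 24.6 μM = 1.14 s⁻¹.

1.14 s⁻¹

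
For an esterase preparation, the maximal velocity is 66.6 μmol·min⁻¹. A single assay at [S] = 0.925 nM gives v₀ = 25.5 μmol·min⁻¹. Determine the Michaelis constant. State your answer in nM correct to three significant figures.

1.49 nM

v/Vmax = 25.5/66.6 = 0.3829 = [S]/(Km+[S]).
So Km + [S] = [S]/0.3829 = 2.416 nM, giving Km = 2.416 − 0.925 = 1.49 nM.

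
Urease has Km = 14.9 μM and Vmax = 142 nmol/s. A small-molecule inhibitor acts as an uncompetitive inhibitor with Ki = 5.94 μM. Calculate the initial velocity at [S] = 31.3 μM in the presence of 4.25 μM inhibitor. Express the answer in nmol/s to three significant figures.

α = 1 + [I]/Ki = 1 + 4.25/5.94 = 1.715.
For an uncompetitive inhibitor, both parameters are divided by α, giving Vmax/α and Km/α: Km,app = 8.69 μM, Vmax,app = 82.8 nmol/s.
v = Vmax,app·[S]/(Km,app + [S]) = 82.8 × 31.3/(8.69 + 31.3) = 64.8 nmol/s.

64.8 nmol/s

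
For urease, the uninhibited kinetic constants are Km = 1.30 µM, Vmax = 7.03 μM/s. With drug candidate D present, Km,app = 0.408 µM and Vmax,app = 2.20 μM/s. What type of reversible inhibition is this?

uncompetitive

Both Km and Vmax decrease by the same factor (~3.19-fold) — characteristic of uncompetitive inhibition.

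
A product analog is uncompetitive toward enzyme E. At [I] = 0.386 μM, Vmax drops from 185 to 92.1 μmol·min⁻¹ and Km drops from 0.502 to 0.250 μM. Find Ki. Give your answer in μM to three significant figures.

Uncompetitive: Vmax,app = Vmax/α (and Km,app = Km/α) with α = 1 + [I]/Ki.
α = Vmax/Vmax,app = 185/92.1 = 2.009.
Since α = 1 + [I]/Ki, [I]/Ki = 2.009 − 1 = 1.009 and Ki = 0.386/1.009 = 0.383 μM.

0.383 μM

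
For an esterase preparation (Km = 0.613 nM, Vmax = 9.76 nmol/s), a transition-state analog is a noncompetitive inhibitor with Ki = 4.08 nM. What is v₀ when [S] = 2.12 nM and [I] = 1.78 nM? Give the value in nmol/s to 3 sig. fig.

α = 1 + [I]/Ki = 1 + 1.78/4.08 = 1.436.
For a noncompetitive inhibitor, Vmax is reduced to Vmax/α while Km is unchanged: Km,app = 0.613 nM, Vmax,app = 6.80 nmol/s.
v = Vmax,app·[S]/(Km,app + [S]) = 6.80 × 2.12/(0.613 + 2.12) = 5.27 nmol/s.

5.27 nmol/s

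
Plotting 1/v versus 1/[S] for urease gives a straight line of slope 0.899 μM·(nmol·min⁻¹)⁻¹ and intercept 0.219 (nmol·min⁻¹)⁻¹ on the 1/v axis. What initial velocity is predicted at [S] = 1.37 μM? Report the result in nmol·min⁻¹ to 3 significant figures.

The y-intercept is 1/Vmax, so Vmax = 1/0.219 = 4.57 nmol·min⁻¹.
The slope is Km/Vmax, so Km = 0.899 × 4.57 = 4.11 μM.
Then v = 4.57 × 1.37/(4.11 + 1.37) = 1.14 nmol·min⁻¹.

1.14 nmol·min⁻¹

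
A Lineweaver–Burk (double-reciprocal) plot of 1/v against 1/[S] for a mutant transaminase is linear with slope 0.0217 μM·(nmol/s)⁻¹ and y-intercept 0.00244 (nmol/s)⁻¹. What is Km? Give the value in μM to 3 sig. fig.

y-intercept = 1/Vmax ⇒ Vmax = 410 nmol/s; slope = Km/Vmax ⇒ Km = slope × Vmax.
Km = 0.0217 × 410 = 8.89 μM.

8.89 μM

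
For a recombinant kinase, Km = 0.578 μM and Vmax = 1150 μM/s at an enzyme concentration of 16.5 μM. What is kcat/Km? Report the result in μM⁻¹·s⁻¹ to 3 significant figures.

121 μM⁻¹·s⁻¹

kcat = Vmax/[E]total = 1150/16.5 = 69.7 s⁻¹.
kcat/Km = 69.7/0.578 = 121 μM⁻¹·s⁻¹.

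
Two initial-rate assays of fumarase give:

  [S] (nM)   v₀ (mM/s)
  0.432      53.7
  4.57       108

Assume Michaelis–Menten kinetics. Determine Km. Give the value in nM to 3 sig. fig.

In reciprocal form, 1/v = (Km/Vmax)·(1/[S]) + 1/Vmax. The two points give (1/[S], 1/v) = (2.315, 0.01862) and (0.2188, 0.009259).
Slope = (0.01862 − 0.009259)/(2.315 − 0.2188) = 0.004467; intercept = 0.01862 − 0.004467×2.315 = 0.008282.
Vmax = 1/intercept = 121 mM/s; Km = slope × Vmax = 0.004467 × 121 = 0.539 nM.

0.539 nM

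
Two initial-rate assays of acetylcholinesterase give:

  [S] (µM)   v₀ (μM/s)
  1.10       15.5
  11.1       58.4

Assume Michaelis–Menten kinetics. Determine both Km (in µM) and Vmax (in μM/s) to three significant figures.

From v = Vmax[S]/(Km+[S]), each point gives Vmax = v(Km+[S])/[S].
Equating: 15.5(Km+1.10)/1.10 = 58.4(Km+11.1)/11.1.
14.09·Km + 15.5 = 5.261·Km + 58.4, so (14.09 − 5.261)·Km = 58.4 − 15.5.
Km = 42.90/8.830 = 4.86 µM; then Vmax = 15.5(4.86+1.10)/1.10 = 84.0 μM/s.

Km = 4.86 µM; Vmax = 84.0 μM/s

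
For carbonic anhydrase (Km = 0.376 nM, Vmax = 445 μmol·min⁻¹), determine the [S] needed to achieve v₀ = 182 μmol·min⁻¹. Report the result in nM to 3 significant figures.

0.260 nM

Rearranging v = Vmax[S]/(Km+[S]) gives [S] = Km·v/(Vmax − v).
[S] = 0.376 × 182 / (445 − 182) = 68.43/263.0 = 0.260 nM.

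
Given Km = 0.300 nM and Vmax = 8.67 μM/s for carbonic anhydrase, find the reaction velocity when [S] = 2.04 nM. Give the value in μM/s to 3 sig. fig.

[S]/(Km+[S]) = 2.04/2.340 = 0.8718, the fractional saturation.
v = 0.8718 × Vmax = 0.8718 × 8.67 = 7.56 μM/s.

7.56 μM/s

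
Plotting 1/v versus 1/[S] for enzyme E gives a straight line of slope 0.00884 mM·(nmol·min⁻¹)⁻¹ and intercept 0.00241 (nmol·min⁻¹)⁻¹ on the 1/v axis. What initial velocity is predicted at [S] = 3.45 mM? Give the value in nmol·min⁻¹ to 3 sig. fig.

The y-intercept is 1/Vmax, so Vmax = 1/0.00241 = 415 nmol·min⁻¹.
The slope is Km/Vmax, so Km = 0.00884 × 415 = 3.67 mM.
Then v = 415 × 3.45/(3.67 + 3.45) = 201 nmol·min⁻¹.

201 nmol·min⁻¹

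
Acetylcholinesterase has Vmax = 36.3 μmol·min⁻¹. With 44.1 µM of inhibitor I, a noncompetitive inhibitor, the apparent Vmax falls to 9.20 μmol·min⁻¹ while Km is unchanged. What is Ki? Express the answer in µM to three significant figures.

15.0 µM

Noncompetitive: Vmax,app = Vmax/α with α = 1 + [I]/Ki.
α = Vmax/Vmax,app = 36.3/9.20 = 3.946.
Ki = [I]/(α − 1) = 44.1/2.946 = 15.0 µM.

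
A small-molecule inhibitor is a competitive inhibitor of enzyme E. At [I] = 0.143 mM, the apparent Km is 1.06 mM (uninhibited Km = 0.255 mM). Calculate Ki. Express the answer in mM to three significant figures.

0.0453 mM

Competitive: Km,app = α·Km with α = 1 + [I]/Ki.
α = Km,app/Km = 1.06/0.255 = 4.157.
Ki = [I]/(α − 1) = 0.143/3.157 = 0.0453 mM.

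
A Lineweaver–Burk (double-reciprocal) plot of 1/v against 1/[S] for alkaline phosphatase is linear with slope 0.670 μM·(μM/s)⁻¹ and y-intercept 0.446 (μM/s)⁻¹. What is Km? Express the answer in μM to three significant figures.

1.50 μM

y-intercept = 1/Vmax ⇒ Vmax = 2.24 μM/s; slope = Km/Vmax ⇒ Km = slope × Vmax.
Km = 0.670 × 2.24 = 1.50 μM.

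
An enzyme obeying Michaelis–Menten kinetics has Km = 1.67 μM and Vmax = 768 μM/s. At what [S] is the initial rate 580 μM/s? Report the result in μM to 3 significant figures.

5.15 μM

Rearranging v = Vmax[S]/(Km+[S]) gives [S] = Km·v/(Vmax − v).
[S] = 1.67 × 580 / (768 − 580) = 968.6/188.0 = 5.15 μM.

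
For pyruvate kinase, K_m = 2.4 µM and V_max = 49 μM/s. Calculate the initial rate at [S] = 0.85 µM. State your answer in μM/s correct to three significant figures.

12.8 μM/s

v = Vmax·[S]/(Km + [S]) = 49 × 0.85 / (2.4 + 0.85)
  = 41.65 / 3.250 = 12.8 μM/s.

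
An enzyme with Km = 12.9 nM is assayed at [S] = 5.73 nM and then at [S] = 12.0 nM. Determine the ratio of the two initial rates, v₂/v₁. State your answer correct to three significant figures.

Since Vmax cancels, v₂/v₁ = [S]₂(Km+[S]₁) / [S]₁(Km+[S]₂).
= 12.0×(12.9+5.73) / (5.73×(12.9+12.0)) = 223.6/142.7 = 1.57.

1.57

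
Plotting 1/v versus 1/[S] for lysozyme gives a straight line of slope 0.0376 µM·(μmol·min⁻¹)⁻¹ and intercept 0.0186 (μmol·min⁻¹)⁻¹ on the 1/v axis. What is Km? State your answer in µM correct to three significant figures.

y-intercept = 1/Vmax ⇒ Vmax = 53.8 μmol·min⁻¹; slope = Km/Vmax ⇒ Km = slope × Vmax.
Km = 0.0376 × 53.8 = 2.02 µM.

2.02 µM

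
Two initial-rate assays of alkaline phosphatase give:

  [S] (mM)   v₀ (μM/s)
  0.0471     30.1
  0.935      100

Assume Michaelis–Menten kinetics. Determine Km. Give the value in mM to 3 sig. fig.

In reciprocal form, 1/v = (Km/Vmax)·(1/[S]) + 1/Vmax. The two points give (1/[S], 1/v) = (21.23, 0.03322) and (1.070, 0.01000).
Slope = (0.03322 − 0.01000)/(21.23 − 1.070) = 0.001152; intercept = 0.03322 − 0.001152×21.23 = 0.008768.
Vmax = 1/intercept = 114 μM/s; Km = slope × Vmax = 0.001152 × 114 = 0.131 mM.

0.131 mM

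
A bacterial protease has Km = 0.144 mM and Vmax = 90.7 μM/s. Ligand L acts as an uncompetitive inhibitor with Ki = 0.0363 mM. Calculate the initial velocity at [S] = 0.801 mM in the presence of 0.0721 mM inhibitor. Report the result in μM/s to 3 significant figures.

α = 1 + [I]/Ki = 1 + 0.0721/0.0363 = 2.986.
For an uncompetitive inhibitor, both parameters are divided by α, giving Vmax/α and Km/α: Km,app = 0.0482 mM, Vmax,app = 30.4 μM/s.
v = Vmax,app·[S]/(Km,app + [S]) = 30.4 × 0.801/(0.0482 + 0.801) = 28.6 μM/s.

28.6 μM/s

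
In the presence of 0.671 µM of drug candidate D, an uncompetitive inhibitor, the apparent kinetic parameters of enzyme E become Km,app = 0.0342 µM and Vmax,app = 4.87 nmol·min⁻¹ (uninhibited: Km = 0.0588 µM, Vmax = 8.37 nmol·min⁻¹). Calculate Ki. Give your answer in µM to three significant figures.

Uncompetitive: Vmax,app = Vmax/α (and Km,app = Km/α) with α = 1 + [I]/Ki.
α = Vmax/Vmax,app = 8.37/4.87 = 1.719.
Ki = [I]/(α − 1) = 0.671/0.7187 = 0.934 µM.

0.934 µM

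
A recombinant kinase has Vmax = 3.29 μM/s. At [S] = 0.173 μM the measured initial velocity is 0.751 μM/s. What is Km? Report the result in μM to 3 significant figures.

0.585 μM

From v = Vmax[S]/(Km+[S]), Km = [S](Vmax − v)/v.
Km = 0.173 × (3.29 − 0.751) / 0.751 = 0.4392/0.751 = 0.585 μM.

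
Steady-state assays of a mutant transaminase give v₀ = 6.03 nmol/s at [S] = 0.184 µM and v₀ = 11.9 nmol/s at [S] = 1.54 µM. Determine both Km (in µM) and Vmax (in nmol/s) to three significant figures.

Km = 0.234 µM; Vmax = 13.7 nmol/s

In reciprocal form, 1/v = (Km/Vmax)·(1/[S]) + 1/Vmax. The two points give (1/[S], 1/v) = (5.435, 0.1658) and (0.6494, 0.08403).
Slope = (0.1658 − 0.08403)/(5.435 − 0.6494) = 0.01709; intercept = 0.1658 − 0.01709×5.435 = 0.07293.
Vmax = 1/intercept = 13.7 nmol/s; Km = slope × Vmax = 0.01709 × 13.7 = 0.234 µM.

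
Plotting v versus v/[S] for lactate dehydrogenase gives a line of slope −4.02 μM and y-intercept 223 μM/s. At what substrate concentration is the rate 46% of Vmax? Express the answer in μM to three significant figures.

3.42 μM

The Eadie–Hofstee slope gives Km = 4.02 μM (slope = −Km).
v/Vmax = [S]/(Km+[S]) = 0.46 ⇒ [S] = Km·0.46/(1−0.46) = 4.02 × 0.8519 = 3.42 μM.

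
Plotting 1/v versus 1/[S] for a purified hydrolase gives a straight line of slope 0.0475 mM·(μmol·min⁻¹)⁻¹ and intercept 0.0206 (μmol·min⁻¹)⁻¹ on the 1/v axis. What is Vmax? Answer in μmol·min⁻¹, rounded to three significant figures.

48.5 μmol·min⁻¹

The y-intercept of a Lineweaver–Burk plot equals 1/Vmax, so Vmax = 1/0.0206 = 48.5 μmol·min⁻¹.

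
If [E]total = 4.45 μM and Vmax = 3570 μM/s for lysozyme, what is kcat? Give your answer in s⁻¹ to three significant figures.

kcat = Vmax/[E]total = 3570 μM/s / 4.45 μM = 802 s⁻¹.

802 s⁻¹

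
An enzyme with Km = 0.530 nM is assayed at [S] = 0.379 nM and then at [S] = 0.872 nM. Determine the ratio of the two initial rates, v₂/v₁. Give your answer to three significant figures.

1.49

The fractional saturations are [S]/(Km+[S]) = 0.379/0.9090 = 0.4169 and 0.872/1.402 = 0.6220.
v₂/v₁ is just their ratio: 0.6220/0.4169 = 1.49.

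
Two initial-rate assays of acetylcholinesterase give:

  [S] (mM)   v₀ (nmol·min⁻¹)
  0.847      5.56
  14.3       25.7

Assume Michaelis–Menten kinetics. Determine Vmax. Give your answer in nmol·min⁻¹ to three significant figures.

33.3 nmol·min⁻¹

From v = Vmax[S]/(Km+[S]), each point gives Vmax = v(Km+[S])/[S].
Equating: 5.56(Km+0.847)/0.847 = 25.7(Km+14.3)/14.3.
6.564·Km + 5.56 = 1.797·Km + 25.7, so (6.564 − 1.797)·Km = 25.7 − 5.56.
Km = 20.14/4.767 = 4.22 mM; then Vmax = 5.56(4.22+0.847)/0.847 = 33.3 nmol·min⁻¹.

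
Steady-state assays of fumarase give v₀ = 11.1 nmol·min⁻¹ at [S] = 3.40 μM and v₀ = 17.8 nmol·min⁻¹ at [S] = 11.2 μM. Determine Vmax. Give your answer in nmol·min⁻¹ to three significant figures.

24.2 nmol·min⁻¹

In reciprocal form, 1/v = (Km/Vmax)·(1/[S]) + 1/Vmax. The two points give (1/[S], 1/v) = (0.2941, 0.09009) and (0.08929, 0.05618).
Slope = (0.09009 − 0.05618)/(0.2941 − 0.08929) = 0.1656; intercept = 0.09009 − 0.1656×0.2941 = 0.04140.
Vmax = 1/intercept = 24.2 nmol·min⁻¹; Km = slope × Vmax = 0.1656 × 24.2 = 4.00 μM.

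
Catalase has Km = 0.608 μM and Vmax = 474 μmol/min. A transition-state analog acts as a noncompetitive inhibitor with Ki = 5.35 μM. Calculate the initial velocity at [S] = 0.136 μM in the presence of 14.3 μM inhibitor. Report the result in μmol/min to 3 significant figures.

23.6 μmol/min

α = 1 + [I]/Ki = 1 + 14.3/5.35 = 3.673.
For a noncompetitive inhibitor, Vmax is reduced to Vmax/α while Km is unchanged: Km,app = 0.608 μM, Vmax,app = 129 μmol/min.
v = Vmax,app·[S]/(Km,app + [S]) = 129 × 0.136/(0.608 + 0.136) = 23.6 μmol/min.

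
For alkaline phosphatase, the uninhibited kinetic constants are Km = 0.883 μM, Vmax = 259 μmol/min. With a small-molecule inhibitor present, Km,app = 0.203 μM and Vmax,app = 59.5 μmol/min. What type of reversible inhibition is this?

uncompetitive

Both Km and Vmax decrease by the same factor (~4.35-fold) — characteristic of uncompetitive inhibition.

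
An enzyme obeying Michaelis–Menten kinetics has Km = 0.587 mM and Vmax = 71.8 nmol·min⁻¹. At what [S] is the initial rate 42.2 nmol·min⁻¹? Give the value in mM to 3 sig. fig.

Rearranging v = Vmax[S]/(Km+[S]) gives [S] = Km·v/(Vmax − v).
[S] = 0.587 × 42.2 / (71.8 − 42.2) = 24.77/29.60 = 0.837 mM.

0.837 mM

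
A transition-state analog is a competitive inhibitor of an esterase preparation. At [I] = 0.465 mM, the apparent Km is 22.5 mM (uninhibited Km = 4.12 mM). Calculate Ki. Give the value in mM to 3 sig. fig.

Competitive: Km,app = α·Km with α = 1 + [I]/Ki.
α = Km,app/Km = 22.5/4.12 = 5.461.
Since α = 1 + [I]/Ki, [I]/Ki = 5.461 − 1 = 4.461 and Ki = 0.465/4.461 = 0.104 mM.

0.104 mM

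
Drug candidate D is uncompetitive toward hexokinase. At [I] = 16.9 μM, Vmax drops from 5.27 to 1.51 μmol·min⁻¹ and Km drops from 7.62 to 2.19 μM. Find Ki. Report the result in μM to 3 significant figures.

Uncompetitive: Vmax,app = Vmax/α (and Km,app = Km/α) with α = 1 + [I]/Ki.
α = Vmax/Vmax,app = 5.27/1.51 = 3.490.
Ki = [I]/(α − 1) = 16.9/2.490 = 6.79 μM.

6.79 μM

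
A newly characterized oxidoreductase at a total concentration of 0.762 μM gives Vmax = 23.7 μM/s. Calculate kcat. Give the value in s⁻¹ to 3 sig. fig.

kcat = Vmax/[E]total = 23.7 μM/s / 0.762 μM = 31.1 s⁻¹.

31.1 s⁻¹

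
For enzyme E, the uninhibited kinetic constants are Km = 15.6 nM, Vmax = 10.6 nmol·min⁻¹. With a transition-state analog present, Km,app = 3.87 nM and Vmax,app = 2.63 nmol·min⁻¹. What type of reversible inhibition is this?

Both Km and Vmax decrease by the same factor (~4.03-fold) — characteristic of uncompetitive inhibition.

uncompetitive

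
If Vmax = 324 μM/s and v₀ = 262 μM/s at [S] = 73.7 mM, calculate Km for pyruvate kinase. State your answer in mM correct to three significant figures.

From v = Vmax[S]/(Km+[S]), Km = [S](Vmax − v)/v.
Km = 73.7 × (324 − 262) / 262 = 4569/262 = 17.4 mM.

17.4 mM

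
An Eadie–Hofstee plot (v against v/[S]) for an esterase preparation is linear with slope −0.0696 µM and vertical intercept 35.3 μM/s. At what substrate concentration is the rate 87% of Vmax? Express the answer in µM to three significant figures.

0.466 µM

The Eadie–Hofstee slope gives Km = 0.0696 µM (slope = −Km).
v/Vmax = [S]/(Km+[S]) = 0.87 ⇒ [S] = Km·0.87/(1−0.87) = 0.0696 × 6.692 = 0.466 µM.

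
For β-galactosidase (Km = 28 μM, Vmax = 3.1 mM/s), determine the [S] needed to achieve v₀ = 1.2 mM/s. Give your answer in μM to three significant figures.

17.7 μM

Rearranging v = Vmax[S]/(Km+[S]) gives [S] = Km·v/(Vmax − v).
[S] = 28 × 1.2 / (3.1 − 1.2) = 33.60/1.900 = 17.7 μM.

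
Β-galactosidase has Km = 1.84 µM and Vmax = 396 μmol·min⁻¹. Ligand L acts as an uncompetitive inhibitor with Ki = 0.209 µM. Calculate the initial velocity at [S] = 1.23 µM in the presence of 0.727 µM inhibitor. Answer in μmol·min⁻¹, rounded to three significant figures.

α = 1 + [I]/Ki = 1 + 0.727/0.209 = 4.478.
For an uncompetitive inhibitor, both parameters are divided by α, giving Vmax/α and Km/α: Km,app = 0.411 µM, Vmax,app = 88.4 μmol·min⁻¹.
v = Vmax,app·[S]/(Km,app + [S]) = 88.4 × 1.23/(0.411 + 1.23) = 66.3 μmol·min⁻¹.

66.3 μmol·min⁻¹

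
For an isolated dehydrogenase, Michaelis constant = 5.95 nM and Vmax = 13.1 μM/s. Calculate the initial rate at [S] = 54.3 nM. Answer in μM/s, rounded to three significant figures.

v = Vmax·[S]/(Km + [S]) = 13.1 × 54.3 / (5.95 + 54.3)
  = 711.3 / 60.25 = 11.8 μM/s.

11.8 μM/s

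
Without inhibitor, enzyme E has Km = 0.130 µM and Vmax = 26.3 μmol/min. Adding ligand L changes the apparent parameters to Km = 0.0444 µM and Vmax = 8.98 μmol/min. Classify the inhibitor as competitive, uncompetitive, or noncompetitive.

Both Km and Vmax decrease by the same factor (~2.93-fold) — characteristic of uncompetitive inhibition.

uncompetitive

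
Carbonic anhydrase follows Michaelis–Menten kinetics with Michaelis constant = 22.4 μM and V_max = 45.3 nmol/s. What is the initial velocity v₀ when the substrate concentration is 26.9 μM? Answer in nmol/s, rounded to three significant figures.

[S]/(Km+[S]) = 26.9/49.30 = 0.5456, the fractional saturation.
v = 0.5456 × Vmax = 0.5456 × 45.3 = 24.7 nmol/s.

24.7 nmol/s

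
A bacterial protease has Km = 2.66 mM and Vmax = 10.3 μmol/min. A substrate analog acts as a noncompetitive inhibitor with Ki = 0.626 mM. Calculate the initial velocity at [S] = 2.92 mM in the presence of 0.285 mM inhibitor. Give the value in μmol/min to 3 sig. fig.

α = 1 + [I]/Ki = 1 + 0.285/0.626 = 1.455.
For a noncompetitive inhibitor, Vmax is reduced to Vmax/α while Km is unchanged: Km,app = 2.66 mM, Vmax,app = 7.08 μmol/min.
v = Vmax,app·[S]/(Km,app + [S]) = 7.08 × 2.92/(2.66 + 2.92) = 3.70 μmol/min.

3.70 μmol/min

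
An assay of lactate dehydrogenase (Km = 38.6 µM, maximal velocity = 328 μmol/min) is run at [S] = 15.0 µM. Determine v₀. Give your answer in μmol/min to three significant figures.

91.8 μmol/min

[S]/(Km+[S]) = 15.0/53.60 = 0.2799, the fractional saturation.
v = 0.2799 × Vmax = 0.2799 × 328 = 91.8 μmol/min.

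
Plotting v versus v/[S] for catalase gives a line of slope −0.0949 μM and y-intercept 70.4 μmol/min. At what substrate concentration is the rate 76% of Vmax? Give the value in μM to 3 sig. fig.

0.301 μM

The Eadie–Hofstee slope gives Km = 0.0949 μM (slope = −Km).
v/Vmax = [S]/(Km+[S]) = 0.76 ⇒ [S] = Km·0.76/(1−0.76) = 0.0949 × 3.167 = 0.301 μM.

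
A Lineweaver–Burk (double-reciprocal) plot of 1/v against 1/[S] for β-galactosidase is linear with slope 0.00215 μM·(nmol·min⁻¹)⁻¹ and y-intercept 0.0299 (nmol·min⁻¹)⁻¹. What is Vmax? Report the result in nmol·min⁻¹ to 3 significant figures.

The y-intercept of a Lineweaver–Burk plot equals 1/Vmax, so Vmax = 1/0.0299 = 33.4 nmol·min⁻¹.

33.4 nmol·min⁻¹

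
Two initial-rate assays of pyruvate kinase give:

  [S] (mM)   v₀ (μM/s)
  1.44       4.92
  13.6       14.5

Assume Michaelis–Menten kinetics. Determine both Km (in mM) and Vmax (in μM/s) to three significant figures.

Km = 4.08 mM; Vmax = 18.8 μM/s

In reciprocal form, 1/v = (Km/Vmax)·(1/[S]) + 1/Vmax. The two points give (1/[S], 1/v) = (0.6944, 0.2033) and (0.07353, 0.06897).
Slope = (0.2033 − 0.06897)/(0.6944 − 0.07353) = 0.2163; intercept = 0.2033 − 0.2163×0.6944 = 0.05306.
Vmax = 1/intercept = 18.8 μM/s; Km = slope × Vmax = 0.2163 × 18.8 = 4.08 mM.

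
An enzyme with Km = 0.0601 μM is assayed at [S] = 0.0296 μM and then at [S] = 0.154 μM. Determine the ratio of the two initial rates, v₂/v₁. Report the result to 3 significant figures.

Since Vmax cancels, v₂/v₁ = [S]₂(Km+[S]₁) / [S]₁(Km+[S]₂).
= 0.154×(0.0601+0.0296) / (0.0296×(0.0601+0.154)) = 0.01381/0.006337 = 2.18.

2.18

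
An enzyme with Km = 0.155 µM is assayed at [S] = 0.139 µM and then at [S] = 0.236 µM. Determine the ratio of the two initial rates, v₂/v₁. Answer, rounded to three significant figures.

Since Vmax cancels, v₂/v₁ = [S]₂(Km+[S]₁) / [S]₁(Km+[S]₂).
= 0.236×(0.155+0.139) / (0.139×(0.155+0.236)) = 0.06938/0.05435 = 1.28.

1.28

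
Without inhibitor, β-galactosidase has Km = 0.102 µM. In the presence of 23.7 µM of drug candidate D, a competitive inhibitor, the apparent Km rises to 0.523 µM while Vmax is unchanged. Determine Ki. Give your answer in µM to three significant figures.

5.74 µM

Competitive: Km,app = α·Km with α = 1 + [I]/Ki.
α = Km,app/Km = 0.523/0.102 = 5.127.
Ki = [I]/(α − 1) = 23.7/4.127 = 5.74 µM.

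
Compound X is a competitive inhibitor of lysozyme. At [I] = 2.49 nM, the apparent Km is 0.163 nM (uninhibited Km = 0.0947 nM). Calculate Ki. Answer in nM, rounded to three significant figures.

3.45 nM

Competitive: Km,app = α·Km with α = 1 + [I]/Ki.
α = Km,app/Km = 0.163/0.0947 = 1.721.
Since α = 1 + [I]/Ki, [I]/Ki = 1.721 − 1 = 0.7212 and Ki = 2.49/0.7212 = 3.45 nM.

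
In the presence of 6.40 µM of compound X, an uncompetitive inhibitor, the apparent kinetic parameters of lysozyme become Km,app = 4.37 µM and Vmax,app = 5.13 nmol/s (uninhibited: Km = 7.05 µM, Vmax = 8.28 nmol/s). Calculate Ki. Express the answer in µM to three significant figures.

Uncompetitive: Vmax,app = Vmax/α (and Km,app = Km/α) with α = 1 + [I]/Ki.
α = Vmax/Vmax,app = 8.28/5.13 = 1.614.
Ki = [I]/(α − 1) = 6.40/0.6140 = 10.4 µM.

10.4 µM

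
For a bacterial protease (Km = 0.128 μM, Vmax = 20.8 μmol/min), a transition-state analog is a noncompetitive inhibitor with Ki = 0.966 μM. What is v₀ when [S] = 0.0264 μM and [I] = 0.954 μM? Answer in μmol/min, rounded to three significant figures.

With α = 1 + [I]/Ki = 1 + 0.954/0.966 = 1.988, the noncompetitive rate law is v = (Vmax/α)·[S] / (Km + [S]).
v = (20.8/1.988)×0.0264 / (0.128 + 0.0264) = 0.2763/0.1544 = 1.79 μmol/min.

1.79 μmol/min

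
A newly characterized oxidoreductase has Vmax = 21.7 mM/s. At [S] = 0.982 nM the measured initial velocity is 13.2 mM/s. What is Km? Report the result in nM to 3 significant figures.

0.632 nM

v/Vmax = 13.2/21.7 = 0.6083 = [S]/(Km+[S]).
So Km + [S] = [S]/0.6083 = 1.614 nM, giving Km = 1.614 − 0.982 = 0.632 nM.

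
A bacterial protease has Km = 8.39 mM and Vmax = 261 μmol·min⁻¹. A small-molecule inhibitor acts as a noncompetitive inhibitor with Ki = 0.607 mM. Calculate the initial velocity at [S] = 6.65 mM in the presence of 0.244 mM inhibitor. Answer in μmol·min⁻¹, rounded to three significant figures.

82.3 μmol·min⁻¹

With α = 1 + [I]/Ki = 1 + 0.244/0.607 = 1.402, the noncompetitive rate law is v = (Vmax/α)·[S] / (Km + [S]).
v = (261/1.402)×6.65 / (8.39 + 6.65) = 1238/15.04 = 82.3 μmol·min⁻¹.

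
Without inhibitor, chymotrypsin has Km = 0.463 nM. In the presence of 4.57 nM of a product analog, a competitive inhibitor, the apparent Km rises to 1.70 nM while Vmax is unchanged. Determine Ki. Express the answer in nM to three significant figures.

Competitive: Km,app = α·Km with α = 1 + [I]/Ki.
α = Km,app/Km = 1.70/0.463 = 3.672.
Since α = 1 + [I]/Ki, [I]/Ki = 3.672 − 1 = 2.672 and Ki = 4.57/2.672 = 1.71 nM.

1.71 nM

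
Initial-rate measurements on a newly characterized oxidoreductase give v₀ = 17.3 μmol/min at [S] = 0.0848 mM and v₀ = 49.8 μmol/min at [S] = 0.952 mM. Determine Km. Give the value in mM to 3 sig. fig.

From v = Vmax[S]/(Km+[S]), each point gives Vmax = v(Km+[S])/[S].
Equating: 17.3(Km+0.0848)/0.0848 = 49.8(Km+0.952)/0.952.
204.0·Km + 17.3 = 52.31·Km + 49.8, so (204.0 − 52.31)·Km = 49.8 − 17.3.
Km = 32.50/151.7 = 0.214 mM; then Vmax = 17.3(0.214+0.0848)/0.0848 = 61.0 μmol/min.

0.214 mM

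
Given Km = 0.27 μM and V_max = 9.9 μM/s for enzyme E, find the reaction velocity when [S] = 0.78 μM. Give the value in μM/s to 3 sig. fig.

7.35 μM/s

[S]/(Km+[S]) = 0.78/1.050 = 0.7429, the fractional saturation.
v = 0.7429 × Vmax = 0.7429 × 9.9 = 7.35 μM/s.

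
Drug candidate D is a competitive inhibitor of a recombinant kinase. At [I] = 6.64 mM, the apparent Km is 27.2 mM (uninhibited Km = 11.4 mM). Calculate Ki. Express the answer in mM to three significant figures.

4.79 mM

Competitive: Km,app = α·Km with α = 1 + [I]/Ki.
α = Km,app/Km = 27.2/11.4 = 2.386.
Since α = 1 + [I]/Ki, [I]/Ki = 2.386 − 1 = 1.386 and Ki = 6.64/1.386 = 4.79 mM.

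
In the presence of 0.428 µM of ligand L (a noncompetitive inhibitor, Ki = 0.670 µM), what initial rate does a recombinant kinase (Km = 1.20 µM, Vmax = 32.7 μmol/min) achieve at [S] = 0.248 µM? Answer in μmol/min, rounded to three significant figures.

α = 1 + [I]/Ki = 1 + 0.428/0.670 = 1.639.
For a noncompetitive inhibitor, Vmax is reduced to Vmax/α while Km is unchanged: Km,app = 1.20 µM, Vmax,app = 20.0 μmol/min.
v = Vmax,app·[S]/(Km,app + [S]) = 20.0 × 0.248/(1.20 + 0.248) = 3.42 μmol/min.

3.42 μmol/min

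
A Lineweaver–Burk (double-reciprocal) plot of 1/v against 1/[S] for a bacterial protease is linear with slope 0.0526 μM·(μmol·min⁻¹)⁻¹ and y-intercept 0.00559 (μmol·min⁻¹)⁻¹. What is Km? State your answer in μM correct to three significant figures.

9.41 μM

y-intercept = 1/Vmax ⇒ Vmax = 179 μmol·min⁻¹; slope = Km/Vmax ⇒ Km = slope × Vmax.
Km = 0.0526 × 179 = 9.41 μM.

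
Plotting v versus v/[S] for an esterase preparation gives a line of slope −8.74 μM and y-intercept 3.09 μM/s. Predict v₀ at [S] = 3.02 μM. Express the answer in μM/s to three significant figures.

In the Eadie–Hofstee form v = Vmax − Km·(v/[S]), the slope is −Km and the intercept is Vmax, so Km = 8.74 μM and Vmax = 3.09 μM/s.
v = 3.09 × 3.02/(8.74 + 3.02) = 0.794 μM/s.

0.794 μM/s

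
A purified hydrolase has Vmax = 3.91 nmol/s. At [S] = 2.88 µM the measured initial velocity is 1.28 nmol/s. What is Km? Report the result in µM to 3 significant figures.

From v = Vmax[S]/(Km+[S]), Km = [S](Vmax − v)/v.
Km = 2.88 × (3.91 − 1.28) / 1.28 = 7.574/1.28 = 5.92 µM.

5.92 µM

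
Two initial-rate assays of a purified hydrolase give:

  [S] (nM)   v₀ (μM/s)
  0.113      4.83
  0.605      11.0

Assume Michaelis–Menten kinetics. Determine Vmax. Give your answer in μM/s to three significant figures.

15.6 μM/s

From v = Vmax[S]/(Km+[S]), each point gives Vmax = v(Km+[S])/[S].
Equating: 4.83(Km+0.113)/0.113 = 11.0(Km+0.605)/0.605.
42.74·Km + 4.83 = 18.18·Km + 11.0, so (42.74 − 18.18)·Km = 11.0 − 4.83.
Km = 6.170/24.56 = 0.251 nM; then Vmax = 4.83(0.251+0.113)/0.113 = 15.6 μM/s.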